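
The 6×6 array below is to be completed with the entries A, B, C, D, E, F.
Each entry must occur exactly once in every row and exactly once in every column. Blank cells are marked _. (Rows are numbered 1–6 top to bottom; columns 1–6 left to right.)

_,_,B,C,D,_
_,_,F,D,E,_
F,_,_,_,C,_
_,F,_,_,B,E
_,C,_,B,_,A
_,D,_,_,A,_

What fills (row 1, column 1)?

A

Row 1, column 6: row 1 has {B, C, D} and column 6 has {A, E}, leaving only F.
Row 4, column 4: row 4 has {B, E, F} and column 4 has {B, C, D}, leaving only A.
Row 3, column 4: row 3 has {C, F} and column 4 has {A, B, C, D}, leaving only E.
Row 5, column 5: row 5 has {A, B, C} and column 5 has {A, B, C, D, E}, leaving only F.
Row 6, column 4: row 6 has {A, D} and column 4 has {A, B, C, D, E}, leaving only F.
Row 1, column 1 is narrowed to {A, E}.
If it were E, then row 3, column 2 would be left with no valid symbol.
So row 1, column 1 must be A.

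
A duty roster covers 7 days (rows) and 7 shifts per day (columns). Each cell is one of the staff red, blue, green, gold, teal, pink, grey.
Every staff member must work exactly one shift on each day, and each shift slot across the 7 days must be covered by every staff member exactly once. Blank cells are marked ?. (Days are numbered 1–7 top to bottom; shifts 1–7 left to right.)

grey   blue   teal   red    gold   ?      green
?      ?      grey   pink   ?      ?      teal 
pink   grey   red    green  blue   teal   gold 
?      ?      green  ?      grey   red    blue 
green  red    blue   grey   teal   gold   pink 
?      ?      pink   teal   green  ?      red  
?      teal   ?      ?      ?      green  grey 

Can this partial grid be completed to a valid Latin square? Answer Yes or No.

No day or shift among the givens repeats a symbol, and propagating forced cells runs into no contradiction.
One valid completion exists (for instance, grey blue teal red gold pink green / gold green grey pink red blue teal / pink grey red green blue teal gold / teal pink green gold grey red blue / green red blue grey teal gold pink / blue gold pink teal green grey red / red teal gold blue pink green grey).

Yes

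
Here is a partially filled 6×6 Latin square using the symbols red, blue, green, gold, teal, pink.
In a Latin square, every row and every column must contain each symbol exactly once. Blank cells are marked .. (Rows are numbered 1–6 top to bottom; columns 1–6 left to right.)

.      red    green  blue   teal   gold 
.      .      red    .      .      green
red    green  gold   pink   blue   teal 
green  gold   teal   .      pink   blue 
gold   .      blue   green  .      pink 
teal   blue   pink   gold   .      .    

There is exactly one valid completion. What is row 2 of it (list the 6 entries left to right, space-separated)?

Row 2, column 4: row 2 has {red, green} and column 4 has {blue, green, gold, pink}, leaving only teal.
Row 2, column 2: row 2 has {red, green, teal} and column 2 has {red, blue, green, gold}, leaving only pink.
Row 2, column 1: row 2 has {red, green, teal, pink} and column 1 has {red, green, gold, teal}, leaving only blue.
Row 2, column 5: row 2 has {red, blue, green, teal, pink} and column 5 has {blue, teal, pink}, leaving only gold.
So row 2 reads: blue pink red teal gold green.

blue pink red teal gold green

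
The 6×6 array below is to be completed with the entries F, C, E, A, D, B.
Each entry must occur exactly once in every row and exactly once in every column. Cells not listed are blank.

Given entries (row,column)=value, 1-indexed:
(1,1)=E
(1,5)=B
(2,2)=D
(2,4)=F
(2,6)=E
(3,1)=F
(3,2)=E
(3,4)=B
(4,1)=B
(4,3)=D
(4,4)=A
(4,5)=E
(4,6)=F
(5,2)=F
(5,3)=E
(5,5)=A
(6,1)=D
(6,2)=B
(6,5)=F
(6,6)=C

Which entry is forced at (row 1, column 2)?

Row 2, column 5: row 2 has {F, E, D} and column 5 has {F, E, A, B}, leaving only C.
Row 2, column 1: row 2 has {F, C, E, D} and column 1 has {F, E, D, B}, leaving only A.
Row 2, column 3: row 2 has {F, C, E, A, D} and column 3 has {E, D}, leaving only B.
Row 3, column 5: row 3 has {F, E, B} and column 5 has {F, C, E, A, B}, leaving only D.
Row 3, column 6: row 3 has {F, E, D, B} and column 6 has {F, C, E}, leaving only A.
Row 1, column 6: row 1 has {E, B} and column 6 has {F, C, E, A}, leaving only D.
Row 1, column 4: row 1 has {E, D, B} and column 4 has {F, A, B}, leaving only C.
Row 1 already has {C, E, D, B} and column 2 already has {F, E, D, B}, so row 1, column 2 must be A.

A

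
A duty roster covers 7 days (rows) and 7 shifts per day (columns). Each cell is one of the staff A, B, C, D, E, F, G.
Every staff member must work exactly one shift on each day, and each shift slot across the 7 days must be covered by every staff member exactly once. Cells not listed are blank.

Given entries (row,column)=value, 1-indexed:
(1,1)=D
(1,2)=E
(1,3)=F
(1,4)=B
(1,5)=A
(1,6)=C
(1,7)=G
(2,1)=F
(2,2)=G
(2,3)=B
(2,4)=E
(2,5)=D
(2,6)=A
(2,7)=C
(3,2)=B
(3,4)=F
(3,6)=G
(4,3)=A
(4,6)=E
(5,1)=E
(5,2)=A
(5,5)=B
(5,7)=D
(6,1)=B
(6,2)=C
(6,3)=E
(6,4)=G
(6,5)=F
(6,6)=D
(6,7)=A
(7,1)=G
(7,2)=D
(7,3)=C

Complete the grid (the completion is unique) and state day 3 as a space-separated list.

Day 3, shift 3: day 3 has {B, F, G} and shift 3 has {A, B, C, E, F}, leaving only D.
Day 3, shift 7: day 3 has {B, D, F, G} and shift 7 has {A, C, D, G}, leaving only E.
Day 3, shift 5: day 3 has {B, D, E, F, G} and shift 5 has {A, B, D, F}, leaving only C.
Day 3, shift 1: day 3 has {B, C, D, E, F, G} and shift 1 has {B, D, E, F, G}, leaving only A.
So day 3 reads: A B D F C G E.

A B D F C G E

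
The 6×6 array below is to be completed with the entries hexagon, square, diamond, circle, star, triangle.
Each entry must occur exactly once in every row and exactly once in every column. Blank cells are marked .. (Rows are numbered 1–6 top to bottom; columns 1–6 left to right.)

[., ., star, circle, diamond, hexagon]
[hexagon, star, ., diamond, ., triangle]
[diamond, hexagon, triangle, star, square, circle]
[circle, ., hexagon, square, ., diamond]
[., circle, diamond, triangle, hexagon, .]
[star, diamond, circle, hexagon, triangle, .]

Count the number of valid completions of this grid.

1

Row 1, column 1: eliminating its row and column leaves {square, triangle}.
Row 1, column 2: eliminating its row and column leaves {square, triangle}.
Row 2, column 3: eliminating its row and column leaves {square}.
Row 2, column 5: eliminating its row and column leaves {circle}.
Row 4, column 2: eliminating its row and column leaves {triangle}.
Row 4, column 5: eliminating its row and column leaves {star}.
Row 5, column 1: eliminating its row and column leaves {square}.
Row 5, column 6: eliminating its row and column leaves {square, star}.
Row 6, column 6: eliminating its row and column leaves {square}.
Only one assignment across all blanks avoids any row or column repeat, giving 1 completion.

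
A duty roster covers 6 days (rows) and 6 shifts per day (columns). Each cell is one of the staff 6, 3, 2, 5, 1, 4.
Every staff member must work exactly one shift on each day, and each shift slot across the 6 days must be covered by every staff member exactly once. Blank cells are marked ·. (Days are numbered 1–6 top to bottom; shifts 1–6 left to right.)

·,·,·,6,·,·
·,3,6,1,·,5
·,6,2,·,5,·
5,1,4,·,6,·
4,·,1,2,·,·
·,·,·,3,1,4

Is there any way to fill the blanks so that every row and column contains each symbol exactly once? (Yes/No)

No

Day 4, shift 4: day 4 together with shift 4 already contain {6, 3, 2, 5, 1, 4} — every symbol — so nothing can go there. The grid has no valid completion.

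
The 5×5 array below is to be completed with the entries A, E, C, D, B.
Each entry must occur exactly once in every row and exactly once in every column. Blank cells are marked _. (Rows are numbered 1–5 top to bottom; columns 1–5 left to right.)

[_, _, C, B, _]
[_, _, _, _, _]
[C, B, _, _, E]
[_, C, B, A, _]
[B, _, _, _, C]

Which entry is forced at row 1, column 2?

Row 3, column 4: row 3 has {E, C, B} and column 4 has {A, B}, leaving only D.
Row 3, column 3: row 3 has {E, C, D, B} and column 3 has {C, B}, leaving only A.
Row 4, column 5: row 4 has {A, C, B} and column 5 has {E, C}, leaving only D.
Row 1, column 5: row 1 has {C, B} and column 5 has {E, C, D}, leaving only A.
Row 2, column 5: row 2 has {} and column 5 has {A, E, C, D}, leaving only B.
Row 4, column 1: row 4 has {A, C, D, B} and column 1 has {C, B}, leaving only E.
Row 1, column 1: row 1 has {A, C, B} and column 1 has {E, C, B}, leaving only D.
Row 1 already has {A, C, D, B} and column 2 already has {C, B}, so row 1, column 2 must be E.

E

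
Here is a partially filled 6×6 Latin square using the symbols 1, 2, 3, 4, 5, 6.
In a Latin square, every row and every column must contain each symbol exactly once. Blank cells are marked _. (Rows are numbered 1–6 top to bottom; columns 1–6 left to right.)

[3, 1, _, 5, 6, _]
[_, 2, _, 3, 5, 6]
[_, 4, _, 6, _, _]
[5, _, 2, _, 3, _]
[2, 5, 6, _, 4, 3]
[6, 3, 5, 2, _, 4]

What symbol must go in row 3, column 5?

Row 1, column 3: row 1 has {1, 3, 5, 6} and column 3 has {2, 5, 6}, leaving only 4.
Row 1, column 6: row 1 has {1, 3, 4, 5, 6} and column 6 has {3, 4, 6}, leaving only 2.
Row 2, column 3: row 2 has {2, 3, 5, 6} and column 3 has {2, 4, 5, 6}, leaving only 1.
Row 2, column 1: row 2 has {1, 2, 3, 5, 6} and column 1 has {2, 3, 5, 6}, leaving only 4.
Row 3, column 1: row 3 has {4, 6} and column 1 has {2, 3, 4, 5, 6}, leaving only 1.
Row 3 already has {1, 4, 6} and column 5 already has {3, 4, 5, 6}, so row 3, column 5 must be 2.

2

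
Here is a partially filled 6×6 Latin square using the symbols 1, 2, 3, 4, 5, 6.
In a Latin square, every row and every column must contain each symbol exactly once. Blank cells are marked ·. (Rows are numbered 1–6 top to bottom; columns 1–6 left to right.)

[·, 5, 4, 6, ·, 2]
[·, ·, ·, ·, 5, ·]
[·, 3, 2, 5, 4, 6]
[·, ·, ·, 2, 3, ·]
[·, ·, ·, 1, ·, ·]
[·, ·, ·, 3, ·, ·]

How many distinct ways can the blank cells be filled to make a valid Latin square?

Row 1, column 1: eliminating its row and column leaves {1, 3}.
Row 1, column 5: eliminating its row and column leaves {1}.
Row 2, column 1: eliminating its row and column leaves {1, 2, 3, 4, 6}.
Row 2, column 2: eliminating its row and column leaves {1, 2, 4, 6}.
Row 2, column 3: eliminating its row and column leaves {1, 3, 6}.
Row 2, column 4: eliminating its row and column leaves {4}.
Row 2, column 6: eliminating its row and column leaves {1, 3, 4}.
Row 3, column 1: eliminating its row and column leaves {1}.
Row 4, column 1: eliminating its row and column leaves {1, 4, 5, 6}.
Row 4, column 2: eliminating its row and column leaves {1, 4, 6}.
Row 4, column 3: eliminating its row and column leaves {1, 5, 6}.
Row 4, column 6: eliminating its row and column leaves {1, 4, 5}.
Row 5, column 1: eliminating its row and column leaves {2, 3, 4, 5, 6}.
Row 5, column 2: eliminating its row and column leaves {2, 4, 6}.
Row 5, column 3: eliminating its row and column leaves {3, 5, 6}.
Row 5, column 5: eliminating its row and column leaves {2, 6}.
Row 5, column 6: eliminating its row and column leaves {3, 4, 5}.
Row 6, column 1: eliminating its row and column leaves {1, 2, 4, 5, 6}.
Row 6, column 2: eliminating its row and column leaves {1, 2, 4, 6}.
Row 6, column 3: eliminating its row and column leaves {1, 5, 6}.
Row 6, column 5: eliminating its row and column leaves {1, 2, 6}.
Row 6, column 6: eliminating its row and column leaves {1, 4, 5}.
Enumerating the assignments across these blanks that avoid any row or column repeat gives 34 completions.

34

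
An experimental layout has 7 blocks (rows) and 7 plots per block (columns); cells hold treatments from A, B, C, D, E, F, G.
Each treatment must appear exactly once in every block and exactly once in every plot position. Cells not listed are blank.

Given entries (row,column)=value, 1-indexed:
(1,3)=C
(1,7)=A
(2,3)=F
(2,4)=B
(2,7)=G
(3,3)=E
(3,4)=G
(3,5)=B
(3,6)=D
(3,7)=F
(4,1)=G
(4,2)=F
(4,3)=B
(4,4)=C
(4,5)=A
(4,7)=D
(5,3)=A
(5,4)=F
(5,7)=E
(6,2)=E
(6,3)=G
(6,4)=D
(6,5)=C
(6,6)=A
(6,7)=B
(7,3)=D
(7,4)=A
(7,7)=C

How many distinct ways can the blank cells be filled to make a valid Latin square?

8

Block 1, plot 1: eliminating its block and plot leaves {B, D, E, F}.
Block 1, plot 2: eliminating its block and plot leaves {B, D, G}.
Block 1, plot 4: eliminating its block and plot leaves {E}.
Block 1, plot 5: eliminating its block and plot leaves {D, E, F, G}.
Block 1, plot 6: eliminating its block and plot leaves {B, E, F, G}.
Block 2, plot 1: eliminating its block and plot leaves {A, C, D, E}.
Block 2, plot 2: eliminating its block and plot leaves {A, C, D}.
Block 2, plot 5: eliminating its block and plot leaves {D, E}.
Block 2, plot 6: eliminating its block and plot leaves {C, E}.
Block 3, plot 1: eliminating its block and plot leaves {A, C}.
Block 3, plot 2: eliminating its block and plot leaves {A, C}.
Block 4, plot 6: eliminating its block and plot leaves {E}.
Block 5, plot 1: eliminating its block and plot leaves {B, C, D}.
Block 5, plot 2: eliminating its block and plot leaves {B, C, D, G}.
Block 5, plot 5: eliminating its block and plot leaves {D, G}.
Block 5, plot 6: eliminating its block and plot leaves {B, C, G}.
Block 6, plot 1: eliminating its block and plot leaves {F}.
Block 7, plot 1: eliminating its block and plot leaves {B, E, F}.
Block 7, plot 2: eliminating its block and plot leaves {B, G}.
Block 7, plot 5: eliminating its block and plot leaves {E, F, G}.
Block 7, plot 6: eliminating its block and plot leaves {B, E, F, G}.
Enumerating the assignments across these blanks that avoid any block or plot repeat gives 8 completions.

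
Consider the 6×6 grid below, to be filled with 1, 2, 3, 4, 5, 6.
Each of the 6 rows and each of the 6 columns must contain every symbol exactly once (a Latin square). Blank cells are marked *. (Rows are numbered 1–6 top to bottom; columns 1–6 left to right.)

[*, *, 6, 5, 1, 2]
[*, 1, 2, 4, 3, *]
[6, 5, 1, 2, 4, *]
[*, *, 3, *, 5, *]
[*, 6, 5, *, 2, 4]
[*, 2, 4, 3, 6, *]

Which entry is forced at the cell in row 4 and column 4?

6

Row 2, column 1: row 2 has {1, 2, 3, 4} and column 1 has {6}, leaving only 5.
Row 2, column 6: row 2 has {1, 2, 3, 4, 5} and column 6 has {2, 4}, leaving only 6.
Row 3, column 6: row 3 has {1, 2, 4, 5, 6} and column 6 has {2, 4, 6}, leaving only 3.
Row 4, column 2: row 4 has {3, 5} and column 2 has {1, 2, 5, 6}, leaving only 4.
Row 1, column 2: row 1 has {1, 2, 5, 6} and column 2 has {1, 2, 4, 5, 6}, leaving only 3.
Row 1, column 1: row 1 has {1, 2, 3, 5, 6} and column 1 has {5, 6}, leaving only 4.
Row 4, column 6: row 4 has {3, 4, 5} and column 6 has {2, 3, 4, 6}, leaving only 1.
Row 4 already has {1, 3, 4, 5} and column 4 already has {2, 3, 4, 5}, so row 4, column 4 must be 6.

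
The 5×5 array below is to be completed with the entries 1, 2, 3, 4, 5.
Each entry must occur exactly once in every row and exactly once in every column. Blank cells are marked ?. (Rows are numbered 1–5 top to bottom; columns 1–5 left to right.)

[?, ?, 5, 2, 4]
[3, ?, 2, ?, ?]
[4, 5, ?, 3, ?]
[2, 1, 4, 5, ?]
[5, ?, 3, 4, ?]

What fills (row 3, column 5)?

2

Row 1, column 1: row 1 has {2, 4, 5} and column 1 has {2, 3, 4, 5}, leaving only 1.
Row 1, column 2: row 1 has {1, 2, 4, 5} and column 2 has {1, 5}, leaving only 3.
Row 2, column 2: row 2 has {2, 3} and column 2 has {1, 3, 5}, leaving only 4.
Row 2, column 4: row 2 has {2, 3, 4} and column 4 has {2, 3, 4, 5}, leaving only 1.
Row 2, column 5: row 2 has {1, 2, 3, 4} and column 5 has {4}, leaving only 5.
Row 3, column 3: row 3 has {3, 4, 5} and column 3 has {2, 3, 4, 5}, leaving only 1.
Row 3 already has {1, 3, 4, 5} and column 5 already has {4, 5}, so row 3, column 5 must be 2.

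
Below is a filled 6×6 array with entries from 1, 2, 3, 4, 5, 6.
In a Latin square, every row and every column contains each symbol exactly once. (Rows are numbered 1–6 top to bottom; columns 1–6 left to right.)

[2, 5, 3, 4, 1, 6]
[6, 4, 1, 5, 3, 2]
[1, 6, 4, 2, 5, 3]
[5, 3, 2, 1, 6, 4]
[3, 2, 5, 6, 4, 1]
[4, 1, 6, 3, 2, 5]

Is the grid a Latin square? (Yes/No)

Yes

Each row is a permutation of the 6 symbols, and so is each column.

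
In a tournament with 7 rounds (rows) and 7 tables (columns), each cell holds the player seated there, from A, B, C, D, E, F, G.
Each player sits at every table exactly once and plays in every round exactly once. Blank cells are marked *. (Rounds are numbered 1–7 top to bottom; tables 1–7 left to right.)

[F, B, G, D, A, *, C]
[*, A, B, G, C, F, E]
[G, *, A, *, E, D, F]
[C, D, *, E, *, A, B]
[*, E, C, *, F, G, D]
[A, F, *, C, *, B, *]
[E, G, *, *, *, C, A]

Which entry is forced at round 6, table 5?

Round 1, table 6: round 1 has {A, B, C, D, F, G} and table 6 has {A, B, C, D, F, G}, leaving only E.
Round 2, table 1: round 2 has {A, B, C, E, F, G} and table 1 has {A, C, E, F, G}, leaving only D.
Round 3, table 2: round 3 has {A, D, E, F, G} and table 2 has {A, B, D, E, F, G}, leaving only C.
Round 3, table 4: round 3 has {A, C, D, E, F, G} and table 4 has {C, D, E, G}, leaving only B.
Round 4, table 3: round 4 has {A, B, C, D, E} and table 3 has {A, B, C, G}, leaving only F.
Round 4, table 5: round 4 has {A, B, C, D, E, F} and table 5 has {A, C, E, F}, leaving only G.
Round 6 already has {A, B, C, F} and table 5 already has {A, C, E, F, G}, so round 6, table 5 must be D.

D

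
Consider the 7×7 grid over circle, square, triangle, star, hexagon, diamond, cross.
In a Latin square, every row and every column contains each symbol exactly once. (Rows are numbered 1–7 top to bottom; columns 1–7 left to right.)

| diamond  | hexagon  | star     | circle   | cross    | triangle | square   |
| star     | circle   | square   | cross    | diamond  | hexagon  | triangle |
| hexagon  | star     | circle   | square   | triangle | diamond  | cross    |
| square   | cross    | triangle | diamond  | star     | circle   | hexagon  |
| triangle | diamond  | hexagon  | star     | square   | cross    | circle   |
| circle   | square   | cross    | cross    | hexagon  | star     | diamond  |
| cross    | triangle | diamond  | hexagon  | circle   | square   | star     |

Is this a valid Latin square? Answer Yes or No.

Column 4 contains cross twice (at rows 2 and 6), so it is not a permutation.

No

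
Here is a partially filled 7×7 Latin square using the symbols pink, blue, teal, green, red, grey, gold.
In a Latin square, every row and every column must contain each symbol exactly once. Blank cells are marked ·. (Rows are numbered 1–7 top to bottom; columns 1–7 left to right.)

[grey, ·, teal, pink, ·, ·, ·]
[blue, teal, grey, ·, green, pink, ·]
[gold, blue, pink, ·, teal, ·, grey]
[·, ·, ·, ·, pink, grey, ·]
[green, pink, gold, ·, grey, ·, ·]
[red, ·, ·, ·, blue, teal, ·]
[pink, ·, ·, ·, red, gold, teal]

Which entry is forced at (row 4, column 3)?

Row 1, column 5: row 1 has {pink, teal, grey} and column 5 has {pink, blue, teal, green, red, grey}, leaving only gold.
Row 4, column 1: row 4 has {pink, grey} and column 1 has {pink, blue, green, red, grey, gold}, leaving only teal.
Row 6, column 3: row 6 has {blue, teal, red} and column 3 has {pink, teal, grey, gold}, leaving only green.
Row 7, column 3: row 7 has {pink, teal, red, gold} and column 3 has {pink, teal, green, grey, gold}, leaving only blue.
Row 4 already has {pink, teal, grey} and column 3 already has {pink, blue, teal, green, grey, gold}, so row 4, column 3 must be red.

red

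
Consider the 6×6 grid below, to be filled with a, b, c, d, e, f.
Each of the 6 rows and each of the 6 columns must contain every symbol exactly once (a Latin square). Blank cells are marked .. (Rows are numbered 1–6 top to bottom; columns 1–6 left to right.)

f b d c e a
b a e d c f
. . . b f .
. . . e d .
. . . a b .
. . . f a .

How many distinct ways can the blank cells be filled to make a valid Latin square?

Row 3, column 1: eliminating its row and column leaves {a, c, d, e}.
Row 3, column 2: eliminating its row and column leaves {c, d, e}.
Row 3, column 3: eliminating its row and column leaves {a, c}.
Row 3, column 6: eliminating its row and column leaves {c, d, e}.
Row 4, column 1: eliminating its row and column leaves {a, c}.
Row 4, column 2: eliminating its row and column leaves {c, f}.
Row 4, column 3: eliminating its row and column leaves {a, b, c, f}.
Row 4, column 6: eliminating its row and column leaves {b, c}.
Row 5, column 1: eliminating its row and column leaves {c, d, e}.
Row 5, column 2: eliminating its row and column leaves {c, d, e, f}.
Row 5, column 3: eliminating its row and column leaves {c, f}.
Row 5, column 6: eliminating its row and column leaves {c, d, e}.
Row 6, column 1: eliminating its row and column leaves {c, d, e}.
Row 6, column 2: eliminating its row and column leaves {c, d, e}.
Row 6, column 3: eliminating its row and column leaves {b, c}.
Row 6, column 6: eliminating its row and column leaves {b, c, d, e}.
Enumerating the assignments across these blanks that avoid any row or column repeat gives 24 completions.

24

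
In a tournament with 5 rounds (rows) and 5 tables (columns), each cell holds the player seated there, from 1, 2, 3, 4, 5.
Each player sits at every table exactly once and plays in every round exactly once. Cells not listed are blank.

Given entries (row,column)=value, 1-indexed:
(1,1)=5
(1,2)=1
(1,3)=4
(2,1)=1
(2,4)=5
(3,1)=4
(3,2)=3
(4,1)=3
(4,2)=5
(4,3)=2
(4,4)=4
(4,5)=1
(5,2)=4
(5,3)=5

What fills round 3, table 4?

2

Round 2, table 2: round 2 has {1, 5} and table 2 has {1, 3, 4, 5}, leaving only 2.
Round 2, table 3: round 2 has {1, 2, 5} and table 3 has {2, 4, 5}, leaving only 3.
Round 2, table 5: round 2 has {1, 2, 3, 5} and table 5 has {1}, leaving only 4.
Round 3, table 3: round 3 has {3, 4} and table 3 has {2, 3, 4, 5}, leaving only 1.
Round 3 already has {1, 3, 4} and table 4 already has {4, 5}, so round 3, table 4 must be 2.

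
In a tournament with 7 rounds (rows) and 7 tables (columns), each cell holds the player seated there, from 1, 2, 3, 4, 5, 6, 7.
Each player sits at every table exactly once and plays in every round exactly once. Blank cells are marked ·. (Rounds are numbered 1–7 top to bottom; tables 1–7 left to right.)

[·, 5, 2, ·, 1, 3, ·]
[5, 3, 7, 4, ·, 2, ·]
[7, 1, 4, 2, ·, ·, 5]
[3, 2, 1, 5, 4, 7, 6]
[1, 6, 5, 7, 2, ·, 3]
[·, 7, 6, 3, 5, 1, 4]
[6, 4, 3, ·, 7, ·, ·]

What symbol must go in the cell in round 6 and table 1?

Round 6 already has {1, 3, 4, 5, 6, 7} and table 1 already has {1, 3, 5, 6, 7}, so round 6, table 1 must be 2.

2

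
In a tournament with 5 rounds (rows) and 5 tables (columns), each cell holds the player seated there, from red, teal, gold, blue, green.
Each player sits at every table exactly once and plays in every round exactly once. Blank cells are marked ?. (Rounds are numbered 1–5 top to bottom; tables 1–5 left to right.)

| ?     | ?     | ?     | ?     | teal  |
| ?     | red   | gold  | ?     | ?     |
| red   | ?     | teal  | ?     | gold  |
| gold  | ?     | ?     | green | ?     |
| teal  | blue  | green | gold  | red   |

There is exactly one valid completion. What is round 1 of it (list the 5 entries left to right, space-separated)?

Round 3, table 2: round 3 has {red, teal, gold} and table 2 has {red, blue}, leaving only green.
Round 1, table 2: round 1 has {teal} and table 2 has {red, blue, green}, leaving only gold.
Round 3, table 4: round 3 has {red, teal, gold, green} and table 4 has {gold, green}, leaving only blue.
Round 1, table 4: round 1 has {teal, gold} and table 4 has {gold, blue, green}, leaving only red.
Round 1, table 3: round 1 has {red, teal, gold} and table 3 has {teal, gold, green}, leaving only blue.
Round 1, table 1: round 1 has {red, teal, gold, blue} and table 1 has {red, teal, gold}, leaving only green.
So round 1 reads: green gold blue red teal.

green gold blue red teal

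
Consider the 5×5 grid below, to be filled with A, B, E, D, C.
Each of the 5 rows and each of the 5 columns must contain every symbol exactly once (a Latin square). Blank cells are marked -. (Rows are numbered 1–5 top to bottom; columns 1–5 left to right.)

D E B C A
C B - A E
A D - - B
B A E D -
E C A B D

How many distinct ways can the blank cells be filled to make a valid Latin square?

1

Row 2, column 3: eliminating its row and column leaves {D}.
Row 3, column 3: eliminating its row and column leaves {C}.
Row 3, column 4: eliminating its row and column leaves {E}.
Row 4, column 5: eliminating its row and column leaves {C}.
Only one assignment across all blanks avoids any row or column repeat, giving 1 completion.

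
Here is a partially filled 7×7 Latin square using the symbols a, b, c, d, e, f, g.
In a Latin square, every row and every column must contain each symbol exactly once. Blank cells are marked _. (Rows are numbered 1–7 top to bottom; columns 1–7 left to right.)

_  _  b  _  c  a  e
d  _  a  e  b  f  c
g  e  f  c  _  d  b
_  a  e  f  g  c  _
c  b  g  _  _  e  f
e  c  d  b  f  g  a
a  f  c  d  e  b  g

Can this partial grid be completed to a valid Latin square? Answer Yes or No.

Yes

No row or column among the givens repeats a symbol, and propagating forced cells runs into no contradiction.
One valid completion exists (for instance, f d b g c a e / d g a e b f c / g e f c a d b / b a e f g c d / c b g a d e f / e c d b f g a / a f c d e b g).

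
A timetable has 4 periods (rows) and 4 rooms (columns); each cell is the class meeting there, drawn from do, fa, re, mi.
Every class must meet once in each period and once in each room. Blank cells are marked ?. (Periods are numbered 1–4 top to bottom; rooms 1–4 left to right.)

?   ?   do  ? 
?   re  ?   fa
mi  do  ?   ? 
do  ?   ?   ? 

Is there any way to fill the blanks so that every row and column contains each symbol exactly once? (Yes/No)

Period 2, room 1: period 2 together with room 1 already contain {do, fa, re, mi} — every symbol — so nothing can go there. The grid has no valid completion.

No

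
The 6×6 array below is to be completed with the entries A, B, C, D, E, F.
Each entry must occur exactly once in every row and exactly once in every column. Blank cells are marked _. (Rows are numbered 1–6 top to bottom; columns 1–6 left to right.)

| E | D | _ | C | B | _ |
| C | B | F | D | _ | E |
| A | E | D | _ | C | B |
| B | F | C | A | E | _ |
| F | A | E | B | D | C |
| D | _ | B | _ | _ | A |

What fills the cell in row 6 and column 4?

E

Row 1, column 3: row 1 has {B, C, D, E} and column 3 has {B, C, D, E, F}, leaving only A.
Row 1, column 6: row 1 has {A, B, C, D, E} and column 6 has {A, B, C, E}, leaving only F.
Row 2, column 5: row 2 has {B, C, D, E, F} and column 5 has {B, C, D, E}, leaving only A.
Row 3, column 4: row 3 has {A, B, C, D, E} and column 4 has {A, B, C, D}, leaving only F.
Row 6 already has {A, B, D} and column 4 already has {A, B, C, D, F}, so row 6, column 4 must be E.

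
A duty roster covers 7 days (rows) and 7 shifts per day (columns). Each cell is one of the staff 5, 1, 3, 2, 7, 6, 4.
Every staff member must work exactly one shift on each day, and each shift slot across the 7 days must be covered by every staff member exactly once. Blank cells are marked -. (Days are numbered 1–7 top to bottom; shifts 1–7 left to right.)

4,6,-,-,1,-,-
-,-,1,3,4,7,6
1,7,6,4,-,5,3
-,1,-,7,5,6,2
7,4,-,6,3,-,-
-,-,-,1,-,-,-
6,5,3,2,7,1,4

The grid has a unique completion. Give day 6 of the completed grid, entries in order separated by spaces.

Day 1, shift 4: day 1 has {1, 6, 4} and shift 4 has {1, 3, 2, 7, 6, 4}, leaving only 5.
Day 1, shift 7: day 1 has {5, 1, 6, 4} and shift 7 has {3, 2, 6, 4}, leaving only 7.
Day 6, shift 7: day 6 has {1} and shift 7 has {3, 2, 7, 6, 4}, leaving only 5.
Day 1, shift 3: day 1 has {5, 1, 7, 6, 4} and shift 3 has {1, 3, 6}, leaving only 2.
Day 1, shift 6: day 1 has {5, 1, 2, 7, 6, 4} and shift 6 has {5, 1, 7, 6}, leaving only 3.
Day 2, shift 2: day 2 has {1, 3, 7, 6, 4} and shift 2 has {5, 1, 7, 6, 4}, leaving only 2.
Day 6, shift 2: day 6 has {5, 1} and shift 2 has {5, 1, 2, 7, 6, 4}, leaving only 3.
Day 6, shift 1: day 6 has {5, 1, 3} and shift 1 has {1, 7, 6, 4}, leaving only 2.
Day 6, shift 5: day 6 has {5, 1, 3, 2} and shift 5 has {5, 1, 3, 7, 4}, leaving only 6.
Day 6, shift 6: day 6 has {5, 1, 3, 2, 6} and shift 6 has {5, 1, 3, 7, 6}, leaving only 4.
Day 6, shift 3: day 6 has {5, 1, 3, 2, 6, 4} and shift 3 has {1, 3, 2, 6}, leaving only 7.
So day 6 reads: 2 3 7 1 6 4 5.

2 3 7 1 6 4 5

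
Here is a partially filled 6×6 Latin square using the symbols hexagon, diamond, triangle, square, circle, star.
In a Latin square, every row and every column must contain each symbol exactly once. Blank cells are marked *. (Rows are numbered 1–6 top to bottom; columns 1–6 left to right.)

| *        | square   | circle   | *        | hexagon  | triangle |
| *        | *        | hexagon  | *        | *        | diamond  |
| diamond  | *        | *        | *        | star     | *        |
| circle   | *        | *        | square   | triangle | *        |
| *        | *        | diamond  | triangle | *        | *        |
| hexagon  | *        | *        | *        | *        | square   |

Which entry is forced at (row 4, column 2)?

diamond

Row 1, column 1: row 1 has {hexagon, triangle, square, circle} and column 1 has {hexagon, diamond, circle}, leaving only star.
Row 1, column 4: row 1 has {hexagon, triangle, square, circle, star} and column 4 has {triangle, square}, leaving only diamond.
Row 4, column 3: row 4 has {triangle, square, circle} and column 3 has {hexagon, diamond, circle}, leaving only star.
Row 4, column 6: row 4 has {triangle, square, circle, star} and column 6 has {diamond, triangle, square}, leaving only hexagon.
Row 4 already has {hexagon, triangle, square, circle, star} and column 2 already has {square}, so row 4, column 2 must be diamond.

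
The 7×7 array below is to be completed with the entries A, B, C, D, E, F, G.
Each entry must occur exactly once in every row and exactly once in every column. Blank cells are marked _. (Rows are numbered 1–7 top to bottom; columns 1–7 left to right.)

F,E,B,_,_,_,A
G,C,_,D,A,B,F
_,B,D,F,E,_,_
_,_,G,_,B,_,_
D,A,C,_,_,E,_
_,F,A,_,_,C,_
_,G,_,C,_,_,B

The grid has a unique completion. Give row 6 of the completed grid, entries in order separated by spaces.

B F A E G C D

Row 1, column 4: row 1 has {A, B, E, F} and column 4 has {C, D, F}, leaving only G.
Row 1, column 6: row 1 has {A, B, E, F, G} and column 6 has {B, C, E}, leaving only D.
Row 1, column 5: row 1 has {A, B, D, E, F, G} and column 5 has {A, B, E}, leaving only C.
Row 2, column 3: row 2 has {A, B, C, D, F, G} and column 3 has {A, B, C, D, G}, leaving only E.
Row 4, column 2: row 4 has {B, G} and column 2 has {A, B, C, E, F, G}, leaving only D.
Row 5, column 4: row 5 has {A, C, D, E} and column 4 has {C, D, F, G}, leaving only B.
Row 6, column 4: row 6 has {A, C, F} and column 4 has {B, C, D, F, G}, leaving only E.
Row 6, column 1: row 6 has {A, C, E, F} and column 1 has {D, F, G}, leaving only B.
Row 4, column 4: row 4 has {B, D, G} and column 4 has {B, C, D, E, F, G}, leaving only A.
Row 4, column 6: row 4 has {A, B, D, G} and column 6 has {B, C, D, E}, leaving only F.
Row 5, column 7: row 5 has {A, B, C, D, E} and column 7 has {A, B, F}, leaving only G.
Row 6, column 7: row 6 has {A, B, C, E, F} and column 7 has {A, B, F, G}, leaving only D.
Row 6, column 5: row 6 has {A, B, C, D, E, F} and column 5 has {A, B, C, E}, leaving only G.
So row 6 reads: B F A E G C D.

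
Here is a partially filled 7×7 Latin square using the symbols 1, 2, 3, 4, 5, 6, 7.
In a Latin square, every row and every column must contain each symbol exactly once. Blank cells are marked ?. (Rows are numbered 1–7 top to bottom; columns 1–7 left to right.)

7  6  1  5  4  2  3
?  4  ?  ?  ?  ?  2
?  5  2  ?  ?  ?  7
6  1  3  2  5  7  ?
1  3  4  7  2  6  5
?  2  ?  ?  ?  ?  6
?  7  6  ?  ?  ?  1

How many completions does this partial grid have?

Row 2, column 1: eliminating its row and column leaves {3, 5}.
Row 2, column 3: eliminating its row and column leaves {5, 7}.
Row 2, column 4: eliminating its row and column leaves {1, 3, 6}.
Row 2, column 5: eliminating its row and column leaves {1, 3, 6, 7}.
Row 2, column 6: eliminating its row and column leaves {1, 3, 5}.
Row 3, column 1: eliminating its row and column leaves {3, 4}.
Row 3, column 4: eliminating its row and column leaves {1, 3, 4, 6}.
Row 3, column 5: eliminating its row and column leaves {1, 3, 6}.
Row 3, column 6: eliminating its row and column leaves {1, 3, 4}.
Row 4, column 7: eliminating its row and column leaves {4}.
Row 6, column 1: eliminating its row and column leaves {3, 4, 5}.
Row 6, column 3: eliminating its row and column leaves {5, 7}.
Row 6, column 4: eliminating its row and column leaves {1, 3, 4}.
Row 6, column 5: eliminating its row and column leaves {1, 3, 7}.
Row 6, column 6: eliminating its row and column leaves {1, 3, 4, 5}.
Row 7, column 1: eliminating its row and column leaves {2, 3, 4, 5}.
Row 7, column 4: eliminating its row and column leaves {3, 4}.
Row 7, column 5: eliminating its row and column leaves {3}.
Row 7, column 6: eliminating its row and column leaves {3, 4, 5}.
Enumerating the assignments across these blanks that avoid any row or column repeat gives 6 completions.

6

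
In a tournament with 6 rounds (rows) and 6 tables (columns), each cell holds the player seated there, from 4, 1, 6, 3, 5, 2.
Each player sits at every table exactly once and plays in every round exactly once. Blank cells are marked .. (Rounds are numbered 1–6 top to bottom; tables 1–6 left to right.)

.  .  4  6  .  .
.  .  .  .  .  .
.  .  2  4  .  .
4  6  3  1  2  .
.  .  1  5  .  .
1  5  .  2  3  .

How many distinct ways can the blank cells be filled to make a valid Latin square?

Round 1, table 1: eliminating its round and table leaves {3, 5, 2}.
Round 1, table 2: eliminating its round and table leaves {1, 3, 2}.
Round 1, table 5: eliminating its round and table leaves {1, 5}.
Round 1, table 6: eliminating its round and table leaves {1, 3, 5, 2}.
Round 2, table 1: eliminating its round and table leaves {6, 3, 5, 2}.
Round 2, table 2: eliminating its round and table leaves {4, 1, 3, 2}.
Round 2, table 3: eliminating its round and table leaves {6, 5}.
Round 2, table 4: eliminating its round and table leaves {3}.
Round 2, table 5: eliminating its round and table leaves {4, 1, 6, 5}.
Round 2, table 6: eliminating its round and table leaves {4, 1, 6, 3, 5, 2}.
Round 3, table 1: eliminating its round and table leaves {6, 3, 5}.
Round 3, table 2: eliminating its round and table leaves {1, 3}.
Round 3, table 5: eliminating its round and table leaves {1, 6, 5}.
Round 3, table 6: eliminating its round and table leaves {1, 6, 3, 5}.
Round 4, table 6: eliminating its round and table leaves {5}.
Round 5, table 1: eliminating its round and table leaves {6, 3, 2}.
Round 5, table 2: eliminating its round and table leaves {4, 3, 2}.
Round 5, table 5: eliminating its round and table leaves {4, 6}.
Round 5, table 6: eliminating its round and table leaves {4, 6, 3, 2}.
Round 6, table 3: eliminating its round and table leaves {6}.
Round 6, table 6: eliminating its round and table leaves {4, 6}.
Enumerating the assignments across these blanks that avoid any round or table repeat gives 14 completions.

14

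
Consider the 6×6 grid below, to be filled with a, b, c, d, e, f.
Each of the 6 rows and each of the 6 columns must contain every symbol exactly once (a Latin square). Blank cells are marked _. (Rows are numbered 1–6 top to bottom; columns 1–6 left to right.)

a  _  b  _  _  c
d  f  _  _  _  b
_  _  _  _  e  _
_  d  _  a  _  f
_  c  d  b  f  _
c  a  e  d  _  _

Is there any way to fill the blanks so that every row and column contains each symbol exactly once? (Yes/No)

Row 6, column 6: row 6 together with column 6 already contain {a, b, c, d, e, f} — every symbol — so nothing can go there. The grid has no valid completion.

No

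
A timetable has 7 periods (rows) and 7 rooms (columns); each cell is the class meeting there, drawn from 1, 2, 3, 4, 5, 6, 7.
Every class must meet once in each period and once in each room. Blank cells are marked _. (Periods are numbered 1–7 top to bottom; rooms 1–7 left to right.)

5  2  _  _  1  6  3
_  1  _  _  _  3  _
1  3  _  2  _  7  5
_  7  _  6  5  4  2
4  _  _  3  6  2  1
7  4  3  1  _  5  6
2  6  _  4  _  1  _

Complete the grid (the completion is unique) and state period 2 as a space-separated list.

6 1 2 5 7 3 4

Period 2, room 1: period 2 has {1, 3} and room 1 has {1, 2, 4, 5, 7}, leaving only 6.
Period 1, room 4: period 1 has {1, 2, 3, 5, 6} and room 4 has {1, 2, 3, 4, 6}, leaving only 7.
Period 2, room 4: period 2 has {1, 3, 6} and room 4 has {1, 2, 3, 4, 6, 7}, leaving only 5.
Period 1, room 3: period 1 has {1, 2, 3, 5, 6, 7} and room 3 has {3}, leaving only 4.
Period 3, room 3: period 3 has {1, 2, 3, 5, 7} and room 3 has {3, 4}, leaving only 6.
Period 3, room 5: period 3 has {1, 2, 3, 5, 6, 7} and room 5 has {1, 5, 6}, leaving only 4.
Period 4, room 1: period 4 has {2, 4, 5, 6, 7} and room 1 has {1, 2, 4, 5, 6, 7}, leaving only 3.
Period 4, room 3: period 4 has {2, 3, 4, 5, 6, 7} and room 3 has {3, 4, 6}, leaving only 1.
Period 5, room 2: period 5 has {1, 2, 3, 4, 6} and room 2 has {1, 2, 3, 4, 6, 7}, leaving only 5.
Period 5, room 3: period 5 has {1, 2, 3, 4, 5, 6} and room 3 has {1, 3, 4, 6}, leaving only 7.
Period 2, room 3: period 2 has {1, 3, 5, 6} and room 3 has {1, 3, 4, 6, 7}, leaving only 2.
Period 2, room 5: period 2 has {1, 2, 3, 5, 6} and room 5 has {1, 4, 5, 6}, leaving only 7.
Period 2, room 7: period 2 has {1, 2, 3, 5, 6, 7} and room 7 has {1, 2, 3, 5, 6}, leaving only 4.
So period 2 reads: 6 1 2 5 7 3 4.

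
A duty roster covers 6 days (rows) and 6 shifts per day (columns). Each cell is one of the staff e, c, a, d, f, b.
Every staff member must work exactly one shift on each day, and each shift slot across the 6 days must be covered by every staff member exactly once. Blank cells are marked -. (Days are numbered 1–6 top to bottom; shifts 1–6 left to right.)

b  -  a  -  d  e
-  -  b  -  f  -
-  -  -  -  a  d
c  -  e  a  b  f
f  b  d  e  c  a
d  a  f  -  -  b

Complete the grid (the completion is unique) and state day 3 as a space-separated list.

Day 3, shift 1: day 3 has {a, d} and shift 1 has {c, d, f, b}, leaving only e.
Day 3, shift 3: day 3 has {e, a, d} and shift 3 has {e, a, d, f, b}, leaving only c.
Day 3, shift 2: day 3 has {e, c, a, d} and shift 2 has {a, b}, leaving only f.
Day 3, shift 4: day 3 has {e, c, a, d, f} and shift 4 has {e, a}, leaving only b.
So day 3 reads: e f c b a d.

e f c b a d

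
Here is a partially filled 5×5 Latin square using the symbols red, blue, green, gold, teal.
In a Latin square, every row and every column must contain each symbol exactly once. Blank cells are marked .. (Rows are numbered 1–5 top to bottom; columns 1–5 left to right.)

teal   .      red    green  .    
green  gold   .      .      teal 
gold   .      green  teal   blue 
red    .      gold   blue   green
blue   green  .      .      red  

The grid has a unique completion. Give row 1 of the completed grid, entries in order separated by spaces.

teal blue red green gold

Row 1, column 2: row 1 has {red, green, teal} and column 2 has {green, gold}, leaving only blue.
Row 1, column 5: row 1 has {red, blue, green, teal} and column 5 has {red, blue, green, teal}, leaving only gold.
So row 1 reads: teal blue red green gold.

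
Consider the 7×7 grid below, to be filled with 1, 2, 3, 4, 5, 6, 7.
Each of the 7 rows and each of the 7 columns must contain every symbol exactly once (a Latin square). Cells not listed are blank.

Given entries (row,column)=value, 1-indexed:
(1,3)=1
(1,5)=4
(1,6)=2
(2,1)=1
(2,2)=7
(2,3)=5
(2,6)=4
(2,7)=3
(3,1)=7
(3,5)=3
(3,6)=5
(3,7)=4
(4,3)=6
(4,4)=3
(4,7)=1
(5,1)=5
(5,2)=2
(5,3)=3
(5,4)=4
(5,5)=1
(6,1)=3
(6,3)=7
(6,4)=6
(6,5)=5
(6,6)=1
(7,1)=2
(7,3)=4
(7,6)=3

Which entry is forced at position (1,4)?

7

Row 1, column 1: row 1 has {1, 2, 4} and column 1 has {1, 2, 3, 5, 7}, leaving only 6.
Row 2, column 4: row 2 has {1, 3, 4, 5, 7} and column 4 has {3, 4, 6}, leaving only 2.
Row 2, column 5: row 2 has {1, 2, 3, 4, 5, 7} and column 5 has {1, 3, 4, 5}, leaving only 6.
Row 3, column 3: row 3 has {3, 4, 5, 7} and column 3 has {1, 3, 4, 5, 6, 7}, leaving only 2.
Row 3, column 4: row 3 has {2, 3, 4, 5, 7} and column 4 has {2, 3, 4, 6}, leaving only 1.
Row 3, column 2: row 3 has {1, 2, 3, 4, 5, 7} and column 2 has {2, 7}, leaving only 6.
Row 4, column 1: row 4 has {1, 3, 6} and column 1 has {1, 2, 3, 5, 6, 7}, leaving only 4.
Row 4, column 2: row 4 has {1, 3, 4, 6} and column 2 has {2, 6, 7}, leaving only 5.
Row 1, column 2: row 1 has {1, 2, 4, 6} and column 2 has {2, 5, 6, 7}, leaving only 3.
Row 4, column 6: row 4 has {1, 3, 4, 5, 6} and column 6 has {1, 2, 3, 4, 5}, leaving only 7.
Row 4, column 5: row 4 has {1, 3, 4, 5, 6, 7} and column 5 has {1, 3, 4, 5, 6}, leaving only 2.
Row 5, column 6: row 5 has {1, 2, 3, 4, 5} and column 6 has {1, 2, 3, 4, 5, 7}, leaving only 6.
Row 5, column 7: row 5 has {1, 2, 3, 4, 5, 6} and column 7 has {1, 3, 4}, leaving only 7.
Row 1, column 7: row 1 has {1, 2, 3, 4, 6} and column 7 has {1, 3, 4, 7}, leaving only 5.
Row 1 already has {1, 2, 3, 4, 5, 6} and column 4 already has {1, 2, 3, 4, 6}, so row 1, column 4 must be 7.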